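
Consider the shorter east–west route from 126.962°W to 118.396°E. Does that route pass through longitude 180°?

Yes

Naïve |118.396 − -126.962| = 245.358° > 180°, so the shorter arc goes the other way round — across 180°.
Signed shortest Δλ = ((118.396 − -126.962 + 180) mod 360) − 180 = -114.642°.
Going west by 114.642° from -126.962° passes through 180° before reaching +118.396°.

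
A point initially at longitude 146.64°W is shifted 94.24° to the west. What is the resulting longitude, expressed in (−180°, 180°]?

119.12°E

Start at -146.64°; shift −94.24° → -240.88°.
-240.88° lies outside (−180°, 180°]; add 360° → +119.12°.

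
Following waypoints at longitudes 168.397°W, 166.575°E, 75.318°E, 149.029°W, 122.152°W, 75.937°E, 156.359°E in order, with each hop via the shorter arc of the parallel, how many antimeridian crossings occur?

Leg 1: -168.397° → +166.575°, shortest Δλ = -25.028° (west) — crosses 180°.
Leg 2: +166.575° → +75.318°, shortest Δλ = -91.257° (west) — does not cross 180°.
Leg 3: +75.318° → -149.029°, shortest Δλ = 135.653° (east) — crosses 180°.
Leg 4: -149.029° → -122.152°, shortest Δλ = 26.877° (east) — does not cross 180°.
Leg 5: -122.152° → +75.937°, shortest Δλ = -161.911° (west) — crosses 180°.
Leg 6: +75.937° → +156.359°, shortest Δλ = 80.422° (east) — does not cross 180°.
Total crossings: 3.

3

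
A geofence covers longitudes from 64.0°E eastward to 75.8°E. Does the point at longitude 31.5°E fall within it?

Band width going east from +64.0° to +75.8°: ((75.8 − 64.0) mod 360) = 11.8°.
Offset of +31.5° east of the west edge: ((31.5 − 64.0) mod 360) = 327.5°.
327.5° > 11.8° ⇒ outside.

No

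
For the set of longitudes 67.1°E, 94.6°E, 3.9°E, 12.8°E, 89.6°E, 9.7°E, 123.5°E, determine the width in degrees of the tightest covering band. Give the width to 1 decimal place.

Sort the longitudes: +3.9°, +9.7°, +12.8°, +67.1°, +89.6°, +94.6°, +123.5°.
Eastward gaps between consecutive values (wrapping around): 5.8°, 3.1°, 54.3°, 22.5°, 5.0°, 28.9°, 240.4°.
Largest gap = 240.4° ⇒ minimal covering band is its complement: 360° − 240.4° = 119.6°.
Band runs from +3.9° eastward to +123.5°.

119.6°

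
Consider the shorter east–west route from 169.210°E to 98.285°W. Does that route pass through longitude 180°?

Naïve |-98.285 − 169.210| = 267.495° > 180°, so the shorter arc goes the other way round — across 180°.
Signed shortest Δλ = ((-98.285 − 169.210 + 180) mod 360) − 180 = 92.505°.
Going east by 92.505° from +169.210° passes through 180° before reaching -98.285°.

Yes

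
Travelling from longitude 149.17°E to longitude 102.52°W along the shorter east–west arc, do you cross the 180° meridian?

Naïve |-102.52 − 149.17| = 251.69° > 180°, so the shorter arc goes the other way round — across 180°.
Signed shortest Δλ = ((-102.52 − 149.17 + 180) mod 360) − 180 = 108.31°.
Going east by 108.31° from +149.17° passes through 180° before reaching -102.52°.

Yes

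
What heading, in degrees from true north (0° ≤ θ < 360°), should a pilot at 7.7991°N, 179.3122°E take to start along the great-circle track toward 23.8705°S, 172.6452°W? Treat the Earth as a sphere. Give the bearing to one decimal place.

Δλ = -172.6452 − 179.3122 = -351.9574°; wrapped into (−180°, 180°]: 8.0426°.
θ = atan2( sin Δλ · cos φ₂ , cos φ₁ · sin φ₂ − sin φ₁ · cos φ₂ · cos Δλ )
  = atan2(0.12794, -0.52380) = 166.274° → normalised to [0°, 360°): 166.274°.

166.3°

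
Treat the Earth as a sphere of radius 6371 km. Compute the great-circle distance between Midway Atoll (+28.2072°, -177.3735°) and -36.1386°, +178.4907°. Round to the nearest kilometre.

7168 km

Δλ = 178.4907 − -177.3735 = 355.8642°; wrapped into (−180°, 180°]: -4.1358°.
Δφ = -36.1386 − 28.2072 = -64.3458°.
a = sin²(Δφ/2) + cos φ₁ · cos φ₂ · sin²(Δλ/2) = 0.284457.
c = 2·atan2(√a, √(1−a)) = 1.12510 rad → d = 6371·c ≈ 7168.02 km.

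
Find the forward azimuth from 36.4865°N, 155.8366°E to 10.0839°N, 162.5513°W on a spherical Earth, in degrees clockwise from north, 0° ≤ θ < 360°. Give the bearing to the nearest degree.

Δλ = -162.5513 − 155.8366 = -318.3879°; wrapped into (−180°, 180°]: 41.6121°.
θ = atan2( sin Δλ · cos φ₂ , cos φ₁ · sin φ₂ − sin φ₁ · cos φ₂ · cos Δλ )
  = atan2(0.65383, -0.29694) = 114.426° → normalised to [0°, 360°): 114.426°.

114°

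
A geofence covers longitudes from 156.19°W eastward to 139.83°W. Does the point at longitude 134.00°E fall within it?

Band width going east from -156.19° to -139.83°: ((-139.83 − -156.19) mod 360) = 16.36°.
Offset of +134.00° east of the west edge: ((134.00 − -156.19) mod 360) = 290.19°.
290.19° > 16.36° ⇒ outside.

No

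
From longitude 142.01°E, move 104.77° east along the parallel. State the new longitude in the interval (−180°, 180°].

113.22°W

Start at +142.01°; shift +104.77° → +246.78°.
+246.78° lies outside (−180°, 180°]; subtract 360° → -113.22°.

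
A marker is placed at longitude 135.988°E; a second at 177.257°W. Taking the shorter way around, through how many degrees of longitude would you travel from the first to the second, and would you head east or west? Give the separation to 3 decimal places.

Raw difference: -177.257 − 135.988 = -313.245°.
Normalise into (−180°, 180°]: -313.245° + 360° = 46.755°.
Positive ⇒ the second point lies to the east; separation 46.755°.

46.755° east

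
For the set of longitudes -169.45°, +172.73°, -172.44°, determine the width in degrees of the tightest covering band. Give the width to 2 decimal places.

17.82°

Sort the longitudes: -172.44°, -169.45°, +172.73°.
Eastward gaps between consecutive values (wrapping around): 2.99°, 342.18°, 14.83°.
Largest gap = 342.18° ⇒ minimal covering band is its complement: 360° − 342.18° = 17.82°.
Band runs from +172.73° eastward to -169.45°, crossing the antimeridian.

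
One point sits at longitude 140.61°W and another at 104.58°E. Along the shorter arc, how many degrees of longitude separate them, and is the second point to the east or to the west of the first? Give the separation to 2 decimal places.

Raw difference: 104.58 − -140.61 = 245.19°.
Normalise into (−180°, 180°]: 245.19° − 360° = -114.81°.
Negative ⇒ the second point lies to the west; separation 114.81°.

114.81° west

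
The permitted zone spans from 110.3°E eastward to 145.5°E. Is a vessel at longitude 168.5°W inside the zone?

Band width going east from +110.3° to +145.5°: ((145.5 − 110.3) mod 360) = 35.2°.
Offset of -168.5° east of the west edge: ((-168.5 − 110.3) mod 360) = 81.2°.
81.2° > 35.2° ⇒ outside.

No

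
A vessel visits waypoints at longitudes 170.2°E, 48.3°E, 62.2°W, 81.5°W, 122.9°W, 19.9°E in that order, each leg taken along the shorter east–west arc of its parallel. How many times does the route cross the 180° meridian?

Leg 1: +170.2° → +48.3°, shortest Δλ = -121.9° (west) — does not cross 180°.
Leg 2: +48.3° → -62.2°, shortest Δλ = -110.5° (west) — does not cross 180°.
Leg 3: -62.2° → -81.5°, shortest Δλ = -19.3° (west) — does not cross 180°.
Leg 4: -81.5° → -122.9°, shortest Δλ = -41.4° (west) — does not cross 180°.
Leg 5: -122.9° → +19.9°, shortest Δλ = 142.8° (east) — does not cross 180°.
Total crossings: 0.

0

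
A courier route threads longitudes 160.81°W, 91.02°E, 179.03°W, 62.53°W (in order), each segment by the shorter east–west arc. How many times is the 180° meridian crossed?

2

Leg 1: -160.81° → +91.02°, shortest Δλ = -108.17° (west) — crosses 180°.
Leg 2: +91.02° → -179.03°, shortest Δλ = 89.95° (east) — crosses 180°.
Leg 3: -179.03° → -62.53°, shortest Δλ = 116.5° (east) — does not cross 180°.
Total crossings: 2.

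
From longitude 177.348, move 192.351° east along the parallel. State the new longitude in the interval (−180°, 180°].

Start at +177.348°; shift +192.351° → +369.699°.
+369.699° lies outside (−180°, 180°]; subtract 360° → +9.699°.

+9.699°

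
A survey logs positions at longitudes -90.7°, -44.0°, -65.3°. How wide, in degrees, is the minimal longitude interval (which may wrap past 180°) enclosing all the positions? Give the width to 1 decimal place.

46.7°

Sort the longitudes: -90.7°, -65.3°, -44.0°.
Eastward gaps between consecutive values (wrapping around): 25.4°, 21.3°, 313.3°.
Largest gap = 313.3° ⇒ minimal covering band is its complement: 360° − 313.3° = 46.7°.
Band runs from -90.7° eastward to -44.0°.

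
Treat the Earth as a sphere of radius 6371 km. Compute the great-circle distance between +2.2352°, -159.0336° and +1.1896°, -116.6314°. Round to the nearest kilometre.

4714 km

Δλ = -116.6314 − -159.0336 = 42.4022°.
Δφ = 1.1896 − 2.2352 = -1.0456°.
a = sin²(Δφ/2) + cos φ₁ · cos φ₂ · sin²(Δλ/2) = 0.130741.
c = 2·atan2(√a, √(1−a)) = 0.73993 rad → d = 6371·c ≈ 4714.07 km.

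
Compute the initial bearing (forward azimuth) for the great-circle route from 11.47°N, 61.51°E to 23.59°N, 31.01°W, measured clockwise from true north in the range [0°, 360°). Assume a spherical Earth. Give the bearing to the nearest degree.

294°

Δλ = -31.01 − 61.51 = -92.52°.
θ = atan2( sin Δλ · cos φ₂ , cos φ₁ · sin φ₂ − sin φ₁ · cos φ₂ · cos Δλ )
  = atan2(-0.91555, 0.40021) = -66.389° → normalised to [0°, 360°): 293.611°.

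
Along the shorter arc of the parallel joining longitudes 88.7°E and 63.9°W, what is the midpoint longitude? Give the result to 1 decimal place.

12.4°E

Signed shortest Δλ from +88.7° to -63.9° is -152.6°.
Midpoint longitude = +88.7° + (-152.6°)/2 = +88.7° − 76.3° = +12.4°.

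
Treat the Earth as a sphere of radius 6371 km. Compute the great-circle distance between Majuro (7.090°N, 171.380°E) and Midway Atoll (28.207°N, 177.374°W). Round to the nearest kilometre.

Δλ = -177.374 − 171.380 = -348.754°; wrapped into (−180°, 180°]: 11.246°.
Δφ = 28.207 − 7.090 = 21.117°.
a = sin²(Δφ/2) + cos φ₁ · cos φ₂ · sin²(Δλ/2) = 0.041972.
c = 2·atan2(√a, √(1−a)) = 0.41267 rad → d = 6371·c ≈ 2629.09 km.

2629 km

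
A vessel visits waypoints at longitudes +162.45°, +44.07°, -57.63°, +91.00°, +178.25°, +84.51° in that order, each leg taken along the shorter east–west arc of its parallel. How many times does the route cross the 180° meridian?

Leg 1: +162.45° → +44.07°, shortest Δλ = -118.38° (west) — does not cross 180°.
Leg 2: +44.07° → -57.63°, shortest Δλ = -101.7° (west) — does not cross 180°.
Leg 3: -57.63° → +91.00°, shortest Δλ = 148.63° (east) — does not cross 180°.
Leg 4: +91.00° → +178.25°, shortest Δλ = 87.25° (east) — does not cross 180°.
Leg 5: +178.25° → +84.51°, shortest Δλ = -93.74° (west) — does not cross 180°.
Total crossings: 0.

0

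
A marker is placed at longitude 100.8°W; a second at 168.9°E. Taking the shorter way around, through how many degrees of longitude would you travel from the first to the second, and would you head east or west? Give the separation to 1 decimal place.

Raw difference: 168.9 − -100.8 = 269.7°.
Normalise into (−180°, 180°]: 269.7° − 360° = -90.3°.
Negative ⇒ the second point lies to the west; separation 90.3°.

90.3° west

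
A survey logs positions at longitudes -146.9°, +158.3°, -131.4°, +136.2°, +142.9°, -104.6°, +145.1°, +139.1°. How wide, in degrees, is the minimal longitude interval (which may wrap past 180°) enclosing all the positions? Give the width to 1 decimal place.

119.2°

Sort the longitudes: -146.9°, -131.4°, -104.6°, +136.2°, +139.1°, +142.9°, +145.1°, +158.3°.
Eastward gaps between consecutive values (wrapping around): 15.5°, 26.8°, 240.8°, 2.9°, 3.8°, 2.2°, 13.2°, 54.8°.
Largest gap = 240.8° ⇒ minimal covering band is its complement: 360° − 240.8° = 119.2°.
Band runs from +136.2° eastward to -104.6°, crossing the antimeridian.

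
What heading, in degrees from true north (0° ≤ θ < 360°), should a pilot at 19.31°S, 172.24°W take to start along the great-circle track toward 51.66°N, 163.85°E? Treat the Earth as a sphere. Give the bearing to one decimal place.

Δλ = 163.85 − -172.24 = 336.09°; wrapped into (−180°, 180°]: -23.91°.
θ = atan2( sin Δλ · cos φ₂ , cos φ₁ · sin φ₂ − sin φ₁ · cos φ₂ · cos Δλ )
  = atan2(-0.25142, 0.92774) = -15.163° → normalised to [0°, 360°): 344.837°.

344.8°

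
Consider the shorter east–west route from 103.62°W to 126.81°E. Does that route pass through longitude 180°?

Naïve |126.81 − -103.62| = 230.43° > 180°, so the shorter arc goes the other way round — across 180°.
Signed shortest Δλ = ((126.81 − -103.62 + 180) mod 360) − 180 = -129.57°.
Going west by 129.57° from -103.62° passes through 180° before reaching +126.81°.

Yes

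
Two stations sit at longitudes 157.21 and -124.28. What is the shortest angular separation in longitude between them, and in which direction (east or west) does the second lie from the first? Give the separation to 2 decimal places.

78.51° east

Raw difference: -124.28 − 157.21 = -281.49°.
Normalise into (−180°, 180°]: -281.49° + 360° = 78.51°.
Positive ⇒ the second point lies to the east; separation 78.51°.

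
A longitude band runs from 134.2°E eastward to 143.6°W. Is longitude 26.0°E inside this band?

No

Band width going east from +134.2° to -143.6°: ((-143.6 − 134.2) mod 360) = 82.2°.
Offset of +26.0° east of the west edge: ((26.0 − 134.2) mod 360) = 251.8°.
251.8° > 82.2° ⇒ outside.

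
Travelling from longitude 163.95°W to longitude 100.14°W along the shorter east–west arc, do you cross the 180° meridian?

No

Signed shortest Δλ = ((-100.14 − -163.95 + 180) mod 360) − 180 = 63.81°.
Going east by 63.81° from -163.95° reaches -100.14° without touching 180°.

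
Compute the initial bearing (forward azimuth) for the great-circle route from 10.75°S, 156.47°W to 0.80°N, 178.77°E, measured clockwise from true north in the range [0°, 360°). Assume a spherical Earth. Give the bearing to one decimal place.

293.6°

Δλ = 178.77 − -156.47 = 335.24°; wrapped into (−180°, 180°]: -24.76°.
θ = atan2( sin Δλ · cos φ₂ , cos φ₁ · sin φ₂ − sin φ₁ · cos φ₂ · cos Δλ )
  = atan2(-0.41878, 0.18308) = -66.386° → normalised to [0°, 360°): 293.614°.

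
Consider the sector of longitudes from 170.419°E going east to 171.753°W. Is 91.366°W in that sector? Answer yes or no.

Band width going east from +170.419° to -171.753°: ((-171.753 − 170.419) mod 360) = 17.828°.
Offset of -91.366° east of the west edge: ((-91.366 − 170.419) mod 360) = 98.215°.
98.215° > 17.828° ⇒ outside.

No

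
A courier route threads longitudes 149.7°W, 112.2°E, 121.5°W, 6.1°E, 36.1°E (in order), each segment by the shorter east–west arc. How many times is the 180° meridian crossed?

2

Leg 1: -149.7° → +112.2°, shortest Δλ = -98.1° (west) — crosses 180°.
Leg 2: +112.2° → -121.5°, shortest Δλ = 126.3° (east) — crosses 180°.
Leg 3: -121.5° → +6.1°, shortest Δλ = 127.6° (east) — does not cross 180°.
Leg 4: +6.1° → +36.1°, shortest Δλ = 30.0° (east) — does not cross 180°.
Total crossings: 2.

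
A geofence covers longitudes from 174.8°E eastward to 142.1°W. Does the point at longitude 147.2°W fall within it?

Yes

Band width going east from +174.8° to -142.1°: ((-142.1 − 174.8) mod 360) = 43.1°.
Offset of -147.2° east of the west edge: ((-147.2 − 174.8) mod 360) = 38.0°.
38.0° ≤ 43.1° ⇒ inside.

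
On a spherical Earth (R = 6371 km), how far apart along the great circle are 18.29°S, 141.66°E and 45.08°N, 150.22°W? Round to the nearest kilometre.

9831 km

Δλ = -150.22 − 141.66 = -291.88°; wrapped into (−180°, 180°]: 68.12°.
Δφ = 45.08 − -18.29 = 63.37°.
a = sin²(Δφ/2) + cos φ₁ · cos φ₂ · sin²(Δλ/2) = 0.486184.
c = 2·atan2(√a, √(1−a)) = 1.54316 rad → d = 6371·c ≈ 9831.48 km.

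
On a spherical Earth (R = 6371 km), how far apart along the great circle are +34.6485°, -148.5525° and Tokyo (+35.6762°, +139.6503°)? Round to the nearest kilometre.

6371 km

Δλ = 139.6503 − -148.5525 = 288.2028°; wrapped into (−180°, 180°]: -71.7972°.
Δφ = 35.6762 − 34.6485 = 1.0277°.
a = sin²(Δφ/2) + cos φ₁ · cos φ₂ · sin²(Δλ/2) = 0.229836.
c = 2·atan2(√a, √(1−a)) = 0.99997 rad → d = 6371·c ≈ 6370.80 km.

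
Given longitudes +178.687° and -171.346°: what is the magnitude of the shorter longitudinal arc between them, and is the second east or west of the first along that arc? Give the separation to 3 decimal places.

9.967° east

Raw difference: -171.346 − 178.687 = -350.033°.
Normalise into (−180°, 180°]: -350.033° + 360° = 9.967°.
Positive ⇒ the second point lies to the east; separation 9.967°.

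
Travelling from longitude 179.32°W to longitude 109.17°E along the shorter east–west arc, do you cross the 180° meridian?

Yes

Naïve |109.17 − -179.32| = 288.49° > 180°, so the shorter arc goes the other way round — across 180°.
Signed shortest Δλ = ((109.17 − -179.32 + 180) mod 360) − 180 = -71.51°.
Going west by 71.51° from -179.32° passes through 180° before reaching +109.17°.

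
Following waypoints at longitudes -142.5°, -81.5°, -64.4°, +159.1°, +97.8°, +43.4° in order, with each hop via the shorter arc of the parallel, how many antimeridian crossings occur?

Leg 1: -142.5° → -81.5°, shortest Δλ = 61.0° (east) — does not cross 180°.
Leg 2: -81.5° → -64.4°, shortest Δλ = 17.1° (east) — does not cross 180°.
Leg 3: -64.4° → +159.1°, shortest Δλ = -136.5° (west) — crosses 180°.
Leg 4: +159.1° → +97.8°, shortest Δλ = -61.3° (west) — does not cross 180°.
Leg 5: +97.8° → +43.4°, shortest Δλ = -54.4° (west) — does not cross 180°.
Total crossings: 1.

1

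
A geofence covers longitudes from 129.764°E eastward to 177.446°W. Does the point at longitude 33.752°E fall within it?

No

Band width going east from +129.764° to -177.446°: ((-177.446 − 129.764) mod 360) = 52.790°.
Offset of +33.752° east of the west edge: ((33.752 − 129.764) mod 360) = 263.988°.
263.988° > 52.790° ⇒ outside.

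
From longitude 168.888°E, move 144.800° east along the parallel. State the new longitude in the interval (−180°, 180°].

Start at +168.888°; shift +144.800° → +313.688°.
+313.688° lies outside (−180°, 180°]; subtract 360° → -46.312°.

46.312°W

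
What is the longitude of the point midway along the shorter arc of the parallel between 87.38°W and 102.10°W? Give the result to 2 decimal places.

Signed shortest Δλ from -87.38° to -102.10° is -14.72°.
Midpoint longitude = -87.38° + (-14.72°)/2 = -87.38° − 7.36° = -94.74°.

94.74°W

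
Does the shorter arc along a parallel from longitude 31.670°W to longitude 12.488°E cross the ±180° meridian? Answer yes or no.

Signed shortest Δλ = ((12.488 − -31.670 + 180) mod 360) − 180 = 44.158°.
Going east by 44.158° from -31.670° reaches +12.488° without touching 180°.

No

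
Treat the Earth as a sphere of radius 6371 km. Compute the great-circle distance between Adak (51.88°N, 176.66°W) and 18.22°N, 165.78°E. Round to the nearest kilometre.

4046 km

Δλ = 165.78 − -176.66 = 342.44°; wrapped into (−180°, 180°]: -17.56°.
Δφ = 18.22 − 51.88 = -33.66°.
a = sin²(Δφ/2) + cos φ₁ · cos φ₂ · sin²(Δλ/2) = 0.097491.
c = 2·atan2(√a, √(1−a)) = 0.63509 rad → d = 6371·c ≈ 4046.16 km.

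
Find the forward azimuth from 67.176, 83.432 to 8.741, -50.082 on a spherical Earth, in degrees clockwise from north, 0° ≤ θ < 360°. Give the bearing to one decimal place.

Δλ = -50.082 − 83.432 = -133.514°.
θ = atan2( sin Δλ · cos φ₂ , cos φ₁ · sin φ₂ − sin φ₁ · cos φ₂ · cos Δλ )
  = atan2(-0.71678, 0.68620) = -46.249° → normalised to [0°, 360°): 313.751°.

313.8°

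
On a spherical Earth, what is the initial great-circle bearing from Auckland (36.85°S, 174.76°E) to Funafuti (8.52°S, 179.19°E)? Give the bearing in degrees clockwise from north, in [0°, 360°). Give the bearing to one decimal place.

9.2°

Δλ = 179.19 − 174.76 = 4.43°.
θ = atan2( sin Δλ · cos φ₂ , cos φ₁ · sin φ₂ − sin φ₁ · cos φ₂ · cos Δλ )
  = atan2(0.07639, 0.47278) = 9.178° → normalised to [0°, 360°): 9.178°.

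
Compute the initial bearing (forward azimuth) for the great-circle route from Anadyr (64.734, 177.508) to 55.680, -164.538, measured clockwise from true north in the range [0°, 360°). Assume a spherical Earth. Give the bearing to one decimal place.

Δλ = -164.538 − 177.508 = -342.046°; wrapped into (−180°, 180°]: 17.954°.
θ = atan2( sin Δλ · cos φ₂ , cos φ₁ · sin φ₂ − sin φ₁ · cos φ₂ · cos Δλ )
  = atan2(0.17380, -0.13254) = 127.329° → normalised to [0°, 360°): 127.329°.

127.3°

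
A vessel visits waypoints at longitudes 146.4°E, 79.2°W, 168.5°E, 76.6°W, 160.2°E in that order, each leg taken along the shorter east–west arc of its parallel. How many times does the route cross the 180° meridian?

4

Leg 1: +146.4° → -79.2°, shortest Δλ = 134.4° (east) — crosses 180°.
Leg 2: -79.2° → +168.5°, shortest Δλ = -112.3° (west) — crosses 180°.
Leg 3: +168.5° → -76.6°, shortest Δλ = 114.9° (east) — crosses 180°.
Leg 4: -76.6° → +160.2°, shortest Δλ = -123.2° (west) — crosses 180°.
Total crossings: 4.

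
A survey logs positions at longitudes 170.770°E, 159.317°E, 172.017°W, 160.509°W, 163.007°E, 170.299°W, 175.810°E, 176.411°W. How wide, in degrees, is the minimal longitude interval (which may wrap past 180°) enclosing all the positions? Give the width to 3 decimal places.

40.174°

Sort the longitudes: -176.411°, -172.017°, -170.299°, -160.509°, +159.317°, +163.007°, +170.770°, +175.810°.
Eastward gaps between consecutive values (wrapping around): 4.394°, 1.718°, 9.790°, 319.826°, 3.690°, 7.763°, 5.040°, 7.779°.
Largest gap = 319.826° ⇒ minimal covering band is its complement: 360° − 319.826° = 40.174°.
Band runs from +159.317° eastward to -160.509°, crossing the antimeridian.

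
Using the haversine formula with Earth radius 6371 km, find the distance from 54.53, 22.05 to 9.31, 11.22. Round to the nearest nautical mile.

2764 nmi

Δλ = 11.22 − 22.05 = -10.83°.
Δφ = 9.31 − 54.53 = -45.22°.
a = sin²(Δφ/2) + cos φ₁ · cos φ₂ · sin²(Δλ/2) = 0.152906.
c = 2·atan2(√a, √(1−a)) = 0.80351 rad → d = 6371·c ≈ 5119.14 km ≈ 2764.11 nmi.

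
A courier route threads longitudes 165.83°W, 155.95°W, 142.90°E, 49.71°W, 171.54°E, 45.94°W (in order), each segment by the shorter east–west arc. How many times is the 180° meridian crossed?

Leg 1: -165.83° → -155.95°, shortest Δλ = 9.88° (east) — does not cross 180°.
Leg 2: -155.95° → +142.90°, shortest Δλ = -61.15° (west) — crosses 180°.
Leg 3: +142.90° → -49.71°, shortest Δλ = 167.39° (east) — crosses 180°.
Leg 4: -49.71° → +171.54°, shortest Δλ = -138.75° (west) — crosses 180°.
Leg 5: +171.54° → -45.94°, shortest Δλ = 142.52° (east) — crosses 180°.
Total crossings: 4.

4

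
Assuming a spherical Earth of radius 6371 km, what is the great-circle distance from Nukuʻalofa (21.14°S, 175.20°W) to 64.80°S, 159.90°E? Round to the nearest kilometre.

5187 km

Δλ = 159.90 − -175.20 = 335.10°; wrapped into (−180°, 180°]: -24.90°.
Δφ = -64.80 − -21.14 = -43.66°.
a = sin²(Δφ/2) + cos φ₁ · cos φ₂ · sin²(Δλ/2) = 0.156733.
c = 2·atan2(√a, √(1−a)) = 0.81408 rad → d = 6371·c ≈ 5186.53 km.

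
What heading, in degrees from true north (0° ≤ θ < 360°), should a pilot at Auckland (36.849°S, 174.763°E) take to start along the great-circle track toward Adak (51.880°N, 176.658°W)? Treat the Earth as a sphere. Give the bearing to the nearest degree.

5°

Δλ = -176.658 − 174.763 = -351.421°; wrapped into (−180°, 180°]: 8.579°.
θ = atan2( sin Δλ · cos φ₂ , cos φ₁ · sin φ₂ − sin φ₁ · cos φ₂ · cos Δλ )
  = atan2(0.09209, 0.99561) = 5.284° → normalised to [0°, 360°): 5.284°.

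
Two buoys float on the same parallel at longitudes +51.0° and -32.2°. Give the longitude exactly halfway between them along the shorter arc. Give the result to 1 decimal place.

Signed shortest Δλ from +51.0° to -32.2° is -83.2°.
Midpoint longitude = +51.0° + (-83.2°)/2 = +51.0° − 41.6° = +9.4°.

+9.4°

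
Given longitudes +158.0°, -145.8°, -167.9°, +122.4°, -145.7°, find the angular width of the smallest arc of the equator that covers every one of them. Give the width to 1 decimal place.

91.9°

Sort the longitudes: -167.9°, -145.8°, -145.7°, +122.4°, +158.0°.
Eastward gaps between consecutive values (wrapping around): 22.1°, 0.1°, 268.1°, 35.6°, 34.1°.
Largest gap = 268.1° ⇒ minimal covering band is its complement: 360° − 268.1° = 91.9°.
Band runs from +122.4° eastward to -145.7°, crossing the antimeridian.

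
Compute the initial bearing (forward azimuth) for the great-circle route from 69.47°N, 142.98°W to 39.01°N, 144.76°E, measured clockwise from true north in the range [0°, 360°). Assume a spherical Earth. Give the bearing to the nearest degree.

Δλ = 144.76 − -142.98 = 287.74°; wrapped into (−180°, 180°]: -72.26°.
θ = atan2( sin Δλ · cos φ₂ , cos φ₁ · sin φ₂ − sin φ₁ · cos φ₂ · cos Δλ )
  = atan2(-0.74009, -0.00098) = -90.076° → normalised to [0°, 360°): 269.924°.

270°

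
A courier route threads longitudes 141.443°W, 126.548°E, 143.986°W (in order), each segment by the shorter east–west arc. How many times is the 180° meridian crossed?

Leg 1: -141.443° → +126.548°, shortest Δλ = -92.009° (west) — crosses 180°.
Leg 2: +126.548° → -143.986°, shortest Δλ = 89.466° (east) — crosses 180°.
Total crossings: 2.

2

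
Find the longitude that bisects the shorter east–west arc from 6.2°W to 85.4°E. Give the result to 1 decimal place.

Signed shortest Δλ from -6.2° to +85.4° is +91.6°.
Midpoint longitude = -6.2° + (+91.6°)/2 = -6.2° + 45.8° = +39.6°.

39.6°E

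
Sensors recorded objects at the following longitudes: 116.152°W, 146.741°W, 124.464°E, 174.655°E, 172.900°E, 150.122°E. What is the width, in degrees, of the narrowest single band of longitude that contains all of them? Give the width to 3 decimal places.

119.384°

Sort the longitudes: -146.741°, -116.152°, +124.464°, +150.122°, +172.900°, +174.655°.
Eastward gaps between consecutive values (wrapping around): 30.589°, 240.616°, 25.658°, 22.778°, 1.755°, 38.604°.
Largest gap = 240.616° ⇒ minimal covering band is its complement: 360° − 240.616° = 119.384°.
Band runs from +124.464° eastward to -116.152°, crossing the antimeridian.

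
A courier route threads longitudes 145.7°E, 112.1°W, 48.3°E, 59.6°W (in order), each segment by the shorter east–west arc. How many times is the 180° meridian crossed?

1

Leg 1: +145.7° → -112.1°, shortest Δλ = 102.2° (east) — crosses 180°.
Leg 2: -112.1° → +48.3°, shortest Δλ = 160.4° (east) — does not cross 180°.
Leg 3: +48.3° → -59.6°, shortest Δλ = -107.9° (west) — does not cross 180°.
Total crossings: 1.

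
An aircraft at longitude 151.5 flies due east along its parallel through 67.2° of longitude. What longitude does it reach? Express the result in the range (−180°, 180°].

-141.3°

Start at +151.5°; shift +67.2° → +218.7°.
+218.7° lies outside (−180°, 180°]; subtract 360° → -141.3°.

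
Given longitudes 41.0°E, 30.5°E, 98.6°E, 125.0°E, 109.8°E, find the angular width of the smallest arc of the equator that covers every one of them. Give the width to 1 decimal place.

Sort the longitudes: +30.5°, +41.0°, +98.6°, +109.8°, +125.0°.
Eastward gaps between consecutive values (wrapping around): 10.5°, 57.6°, 11.2°, 15.2°, 265.5°.
Largest gap = 265.5° ⇒ minimal covering band is its complement: 360° − 265.5° = 94.5°.
Band runs from +30.5° eastward to +125.0°.

94.5°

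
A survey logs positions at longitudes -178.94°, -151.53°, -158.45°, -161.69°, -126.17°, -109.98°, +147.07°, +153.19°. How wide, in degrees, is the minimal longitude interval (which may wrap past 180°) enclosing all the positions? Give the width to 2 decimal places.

102.95°

Sort the longitudes: -178.94°, -161.69°, -158.45°, -151.53°, -126.17°, -109.98°, +147.07°, +153.19°.
Eastward gaps between consecutive values (wrapping around): 17.25°, 3.24°, 6.92°, 25.36°, 16.19°, 257.05°, 6.12°, 27.87°.
Largest gap = 257.05° ⇒ minimal covering band is its complement: 360° − 257.05° = 102.95°.
Band runs from +147.07° eastward to -109.98°, crossing the antimeridian.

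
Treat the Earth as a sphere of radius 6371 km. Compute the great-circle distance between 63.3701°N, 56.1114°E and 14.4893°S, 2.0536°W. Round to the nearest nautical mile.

Δλ = -2.0536 − 56.1114 = -58.1650°.
Δφ = -14.4893 − 63.3701 = -77.8594°.
a = sin²(Δφ/2) + cos φ₁ · cos φ₂ · sin²(Δλ/2) = 0.497375.
c = 2·atan2(√a, √(1−a)) = 1.56555 rad → d = 6371·c ≈ 9974.10 km ≈ 5385.58 nmi.

5386 nmi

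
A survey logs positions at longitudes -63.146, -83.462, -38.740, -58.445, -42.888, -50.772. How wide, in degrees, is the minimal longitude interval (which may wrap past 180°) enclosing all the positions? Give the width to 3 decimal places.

Sort the longitudes: -83.462°, -63.146°, -58.445°, -50.772°, -42.888°, -38.740°.
Eastward gaps between consecutive values (wrapping around): 20.316°, 4.701°, 7.673°, 7.884°, 4.148°, 315.278°.
Largest gap = 315.278° ⇒ minimal covering band is its complement: 360° − 315.278° = 44.722°.
Band runs from -83.462° eastward to -38.740°.

44.722°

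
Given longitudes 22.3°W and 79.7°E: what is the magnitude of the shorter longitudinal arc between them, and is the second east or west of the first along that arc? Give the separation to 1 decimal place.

102.0° east

Raw difference: 79.7 − -22.3 = 102.0°.
Normalise into (−180°, 180°]: 102.0° stays 102.0°.
Positive ⇒ the second point lies to the east; separation 102.0°.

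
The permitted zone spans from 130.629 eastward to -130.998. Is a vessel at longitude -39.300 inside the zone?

No

Band width going east from +130.629° to -130.998°: ((-130.998 − 130.629) mod 360) = 98.373°.
Offset of -39.300° east of the west edge: ((-39.300 − 130.629) mod 360) = 190.071°.
190.071° > 98.373° ⇒ outside.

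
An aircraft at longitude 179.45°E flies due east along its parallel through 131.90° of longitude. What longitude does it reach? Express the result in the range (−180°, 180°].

48.65°W

Start at +179.45°; shift +131.90° → +311.35°.
+311.35° lies outside (−180°, 180°]; subtract 360° → -48.65°.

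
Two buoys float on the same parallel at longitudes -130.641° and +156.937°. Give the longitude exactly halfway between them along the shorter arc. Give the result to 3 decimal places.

Signed shortest Δλ from -130.641° to +156.937° is -72.422°.
Midpoint longitude = -130.641° + (-72.422°)/2 = -130.641° − 36.211° = -166.852°.
(The naïve average (-130.641 + +156.937)/2 = 13.148° is on the wrong side of the globe.)

-166.852°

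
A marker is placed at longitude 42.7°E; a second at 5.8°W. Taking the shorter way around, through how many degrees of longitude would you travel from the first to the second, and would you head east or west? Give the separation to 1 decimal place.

48.5° west

Raw difference: -5.8 − 42.7 = -48.5°.
Normalise into (−180°, 180°]: -48.5° stays -48.5°.
Negative ⇒ the second point lies to the west; separation 48.5°.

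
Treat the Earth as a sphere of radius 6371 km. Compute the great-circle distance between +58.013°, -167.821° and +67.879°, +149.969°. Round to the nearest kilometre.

Δλ = 149.969 − -167.821 = 317.790°; wrapped into (−180°, 180°]: -42.210°.
Δφ = 67.879 − 58.013 = 9.866°.
a = sin²(Δφ/2) + cos φ₁ · cos φ₂ · sin²(Δλ/2) = 0.033258.
c = 2·atan2(√a, √(1−a)) = 0.36679 rad → d = 6371·c ≈ 2336.80 km.

2337 km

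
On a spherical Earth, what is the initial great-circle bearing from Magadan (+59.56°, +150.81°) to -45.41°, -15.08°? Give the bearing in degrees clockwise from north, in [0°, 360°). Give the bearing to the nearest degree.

323°

Δλ = -15.08 − 150.81 = -165.89°.
θ = atan2( sin Δλ · cos φ₂ , cos φ₁ · sin φ₂ − sin φ₁ · cos φ₂ · cos Δλ )
  = atan2(-0.17114, 0.22620) = -37.111° → normalised to [0°, 360°): 322.889°.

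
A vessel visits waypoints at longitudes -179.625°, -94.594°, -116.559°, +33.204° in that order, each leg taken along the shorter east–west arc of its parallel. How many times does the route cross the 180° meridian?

0

Leg 1: -179.625° → -94.594°, shortest Δλ = 85.031° (east) — does not cross 180°.
Leg 2: -94.594° → -116.559°, shortest Δλ = -21.965° (west) — does not cross 180°.
Leg 3: -116.559° → +33.204°, shortest Δλ = 149.763° (east) — does not cross 180°.
Total crossings: 0.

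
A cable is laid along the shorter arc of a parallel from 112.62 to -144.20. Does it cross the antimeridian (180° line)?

Yes

Naïve |-144.20 − 112.62| = 256.82° > 180°, so the shorter arc goes the other way round — across 180°.
Signed shortest Δλ = ((-144.20 − 112.62 + 180) mod 360) − 180 = 103.18°.
Going east by 103.18° from +112.62° passes through 180° before reaching -144.20°.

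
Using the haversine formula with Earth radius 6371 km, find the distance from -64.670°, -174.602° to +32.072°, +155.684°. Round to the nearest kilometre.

11064 km

Δλ = 155.684 − -174.602 = 330.286°; wrapped into (−180°, 180°]: -29.714°.
Δφ = 32.072 − -64.670 = 96.742°.
a = sin²(Δφ/2) + cos φ₁ · cos φ₂ · sin²(Δλ/2) = 0.582534.
c = 2·atan2(√a, √(1−a)) = 1.73662 rad → d = 6371·c ≈ 11064.03 km.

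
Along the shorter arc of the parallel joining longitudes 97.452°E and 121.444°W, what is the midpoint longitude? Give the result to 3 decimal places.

168.004°E

Signed shortest Δλ from +97.452° to -121.444° is +141.104°.
Midpoint longitude = +97.452° + (+141.104°)/2 = +97.452° + 70.552° = +168.004°.
(The naïve average (+97.452 + -121.444)/2 = -11.996° is on the wrong side of the globe.)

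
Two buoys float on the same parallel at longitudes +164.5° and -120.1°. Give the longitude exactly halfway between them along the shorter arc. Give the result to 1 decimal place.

-157.8°

Signed shortest Δλ from +164.5° to -120.1° is +75.4°.
Midpoint longitude = +164.5° + (+75.4°)/2 = +164.5° + 37.7° = +202.2°.
Normalise into (−180°, 180°]: -157.8°.
(The naïve average (+164.5 + -120.1)/2 = 22.2° is on the wrong side of the globe.)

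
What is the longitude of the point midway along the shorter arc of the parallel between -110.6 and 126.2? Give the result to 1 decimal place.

Signed shortest Δλ from -110.6° to +126.2° is -123.2°.
Midpoint longitude = -110.6° + (-123.2°)/2 = -110.6° − 61.6° = -172.2°.
(The naïve average (-110.6 + +126.2)/2 = 7.8° is on the wrong side of the globe.)

-172.2°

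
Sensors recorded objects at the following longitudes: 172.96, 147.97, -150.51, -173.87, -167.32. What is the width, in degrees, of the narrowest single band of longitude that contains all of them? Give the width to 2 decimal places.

Sort the longitudes: -173.87°, -167.32°, -150.51°, +147.97°, +172.96°.
Eastward gaps between consecutive values (wrapping around): 6.55°, 16.81°, 298.48°, 24.99°, 13.17°.
Largest gap = 298.48° ⇒ minimal covering band is its complement: 360° − 298.48° = 61.52°.
Band runs from +147.97° eastward to -150.51°, crossing the antimeridian.

61.52°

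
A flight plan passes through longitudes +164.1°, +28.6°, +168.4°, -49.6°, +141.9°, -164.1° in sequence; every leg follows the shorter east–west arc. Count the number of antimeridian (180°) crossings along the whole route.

3

Leg 1: +164.1° → +28.6°, shortest Δλ = -135.5° (west) — does not cross 180°.
Leg 2: +28.6° → +168.4°, shortest Δλ = 139.8° (east) — does not cross 180°.
Leg 3: +168.4° → -49.6°, shortest Δλ = 142.0° (east) — crosses 180°.
Leg 4: -49.6° → +141.9°, shortest Δλ = -168.5° (west) — crosses 180°.
Leg 5: +141.9° → -164.1°, shortest Δλ = 54.0° (east) — crosses 180°.
Total crossings: 3.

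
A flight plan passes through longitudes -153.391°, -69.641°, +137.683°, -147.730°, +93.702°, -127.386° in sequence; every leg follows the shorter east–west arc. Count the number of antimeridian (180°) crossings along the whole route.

Leg 1: -153.391° → -69.641°, shortest Δλ = 83.75° (east) — does not cross 180°.
Leg 2: -69.641° → +137.683°, shortest Δλ = -152.676° (west) — crosses 180°.
Leg 3: +137.683° → -147.730°, shortest Δλ = 74.587° (east) — crosses 180°.
Leg 4: -147.730° → +93.702°, shortest Δλ = -118.568° (west) — crosses 180°.
Leg 5: +93.702° → -127.386°, shortest Δλ = 138.912° (east) — crosses 180°.
Total crossings: 4.

4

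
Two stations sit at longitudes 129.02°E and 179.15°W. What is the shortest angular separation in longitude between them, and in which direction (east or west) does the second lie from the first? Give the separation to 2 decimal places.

51.83° east

Raw difference: -179.15 − 129.02 = -308.17°.
Normalise into (−180°, 180°]: -308.17° + 360° = 51.83°.
Positive ⇒ the second point lies to the east; separation 51.83°.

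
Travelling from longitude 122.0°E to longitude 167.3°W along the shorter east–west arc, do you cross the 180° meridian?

Yes

Naïve |-167.3 − 122.0| = 289.3° > 180°, so the shorter arc goes the other way round — across 180°.
Signed shortest Δλ = ((-167.3 − 122.0 + 180) mod 360) − 180 = 70.7°.
Going east by 70.7° from +122.0° passes through 180° before reaching -167.3°.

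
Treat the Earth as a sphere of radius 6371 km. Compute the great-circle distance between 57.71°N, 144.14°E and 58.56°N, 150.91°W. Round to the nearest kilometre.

Δλ = -150.91 − 144.14 = -295.05°; wrapped into (−180°, 180°]: 64.95°.
Δφ = 58.56 − 57.71 = 0.85°.
a = sin²(Δφ/2) + cos φ₁ · cos φ₂ · sin²(Δλ/2) = 0.080387.
c = 2·atan2(√a, √(1−a)) = 0.57494 rad → d = 6371·c ≈ 3662.93 km.

3663 km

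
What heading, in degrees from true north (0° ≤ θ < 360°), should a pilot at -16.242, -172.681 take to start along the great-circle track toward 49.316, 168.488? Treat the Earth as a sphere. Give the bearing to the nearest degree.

Δλ = 168.488 − -172.681 = 341.169°; wrapped into (−180°, 180°]: -18.831°.
θ = atan2( sin Δλ · cos φ₂ , cos φ₁ · sin φ₂ − sin φ₁ · cos φ₂ · cos Δλ )
  = atan2(-0.21041, 0.90062) = -13.150° → normalised to [0°, 360°): 346.850°.

347°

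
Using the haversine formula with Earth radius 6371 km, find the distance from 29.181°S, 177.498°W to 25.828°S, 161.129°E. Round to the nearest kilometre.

2138 km

Δλ = 161.129 − -177.498 = 338.627°; wrapped into (−180°, 180°]: -21.373°.
Δφ = -25.828 − -29.181 = 3.353°.
a = sin²(Δφ/2) + cos φ₁ · cos φ₂ · sin²(Δλ/2) = 0.027879.
c = 2·atan2(√a, √(1−a)) = 0.33551 rad → d = 6371·c ≈ 2137.54 km.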